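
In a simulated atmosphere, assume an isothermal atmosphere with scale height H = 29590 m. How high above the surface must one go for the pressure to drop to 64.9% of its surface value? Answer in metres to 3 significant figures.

z ≈ 12800 m

Set P/P₀ = exp(−z/H) = 0.649, so z = −H ln(0.649).
−ln(0.649) = 0.43232; z = 29590 × 0.43232 = 12792 m.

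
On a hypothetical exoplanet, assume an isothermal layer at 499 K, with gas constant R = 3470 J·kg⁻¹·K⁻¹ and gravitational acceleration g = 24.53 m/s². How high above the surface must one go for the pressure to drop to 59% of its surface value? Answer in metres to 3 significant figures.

z ≈ 37200 m

Scale height: H = RT/g = 3470 × 499 / 24.53 = 70588 m.
Set P/P₀ = exp(−z/H) = 0.59, so z = −H ln(0.59).
−ln(0.59) = 0.52763; z = 70588 × 0.52763 = 37244 m.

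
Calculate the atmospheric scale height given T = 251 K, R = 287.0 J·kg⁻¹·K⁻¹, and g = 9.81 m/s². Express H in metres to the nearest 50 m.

The scale height of an isothermal atmosphere is H = RT/g.
H = 287.0 × 251 / 9.81 = 72037/9.81 = 7343.2 m.

H ≈ 7350 m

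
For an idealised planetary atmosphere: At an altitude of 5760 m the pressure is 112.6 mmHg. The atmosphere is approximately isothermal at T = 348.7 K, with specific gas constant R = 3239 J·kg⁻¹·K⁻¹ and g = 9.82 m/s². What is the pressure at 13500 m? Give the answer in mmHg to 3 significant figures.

Scale height: H = RT/g = 3239 × 348.7 / 9.82 = 115010 m.
Between two levels, P₂ = P₁ exp(−Δz/H) with Δz = z₂ − z₁.
Δz = 13500 − 5760.0 = 7740.0 m; Δz/H = 7740.0/115010 = 0.067298.
P₂ = 112.6 × exp(−0.067298) = 112.6 × 0.93492 = 105.27 mmHg.

P ≈ 105 mmHg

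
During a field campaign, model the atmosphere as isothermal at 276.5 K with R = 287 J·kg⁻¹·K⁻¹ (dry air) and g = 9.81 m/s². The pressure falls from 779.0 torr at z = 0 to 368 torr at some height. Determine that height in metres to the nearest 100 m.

Scale height: H = RT/g = 287 × 276.5 / 9.81 = 8089.2 m.
Invert the barometric formula: z = H ln(P₀/P).
P₀/P = 779.0/368 = 2.1168; ln(2.1168) = 0.74991.
z = 8089.2 × 0.74991 = 6066.2 m.

z ≈ 6100 m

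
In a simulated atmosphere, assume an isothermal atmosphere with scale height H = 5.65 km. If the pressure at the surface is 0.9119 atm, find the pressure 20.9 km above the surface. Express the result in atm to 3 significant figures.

P ≈ 0.0226 atm

Barometric formula: P = P₀ exp(−z/H).
z/H = 20900/5650.0 = 3.6991; exp(−3.6991) = 0.024746.
P = 0.9119 × 0.024746 = 0.022566 atm.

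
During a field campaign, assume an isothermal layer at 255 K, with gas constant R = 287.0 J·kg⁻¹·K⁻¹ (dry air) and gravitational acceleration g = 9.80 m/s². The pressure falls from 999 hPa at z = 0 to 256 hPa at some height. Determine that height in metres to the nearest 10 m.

Scale height: H = RT/g = 287.0 × 255 / 9.80 = 7467.9 m.
Invert the barometric formula: z = H ln(P₀/P).
P₀/P = 999/256 = 3.9023; ln(3.9023) = 1.3616.
z = 7467.9 × 1.3616 = 10168 m.

z ≈ 10170 m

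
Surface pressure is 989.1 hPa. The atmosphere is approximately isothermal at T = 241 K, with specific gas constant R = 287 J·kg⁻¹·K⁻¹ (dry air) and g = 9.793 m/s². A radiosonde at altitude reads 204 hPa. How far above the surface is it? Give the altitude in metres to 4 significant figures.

z ≈ 11150 m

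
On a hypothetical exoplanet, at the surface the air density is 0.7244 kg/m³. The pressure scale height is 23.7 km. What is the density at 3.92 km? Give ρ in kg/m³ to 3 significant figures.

ρ ≈ 0.614 kg/m³

In an isothermal atmosphere, density decays like pressure: ρ = ρ₀ exp(−z/H).
z/H = 3920.0/23700 = 0.16540; exp(−0.16540) = 0.84755.
ρ = 0.7244 × 0.84755 = 0.61397 kg/m³.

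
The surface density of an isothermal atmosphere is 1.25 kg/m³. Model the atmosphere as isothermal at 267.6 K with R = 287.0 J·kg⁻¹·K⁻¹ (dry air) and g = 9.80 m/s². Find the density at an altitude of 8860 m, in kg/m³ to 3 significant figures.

ρ ≈ 0.404 kg/m³

Scale height: H = RT/g = 287.0 × 267.6 / 9.80 = 7836.9 m.
In an isothermal atmosphere, density decays like pressure: ρ = ρ₀ exp(−z/H).
z/H = 8860.0/7836.9 = 1.1305; exp(−1.1305) = 0.32287.
ρ = 1.25 × 0.32287 = 0.40359 kg/m³.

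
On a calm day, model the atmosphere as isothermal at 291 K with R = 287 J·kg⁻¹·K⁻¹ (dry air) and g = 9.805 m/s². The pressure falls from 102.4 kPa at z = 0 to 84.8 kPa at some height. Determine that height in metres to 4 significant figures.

z ≈ 1606 m

Scale height: H = RT/g = 287 × 291 / 9.805 = 8517.8 m.
Invert the barometric formula: z = H ln(P₀/P).
P₀/P = 102.4/84.8 = 1.2075; ln(1.2075) = 0.18855.
z = 8517.8 × 0.18855 = 1606.0 m.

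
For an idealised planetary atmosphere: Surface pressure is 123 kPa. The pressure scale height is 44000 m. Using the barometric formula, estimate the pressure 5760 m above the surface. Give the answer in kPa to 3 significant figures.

P ≈ 108 kPa

Barometric formula: P = P₀ exp(−z/H).
z/H = 5760.0/44000 = 0.13091; exp(−0.13091) = 0.87730.
P = 123 × 0.87730 = 107.91 kPa.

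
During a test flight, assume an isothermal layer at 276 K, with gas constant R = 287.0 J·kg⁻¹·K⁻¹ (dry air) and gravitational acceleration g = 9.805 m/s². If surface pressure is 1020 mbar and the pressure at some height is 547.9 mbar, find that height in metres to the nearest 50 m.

z ≈ 5000 m

Scale height: H = RT/g = 287.0 × 276 / 9.805 = 8078.7 m.
Invert the barometric formula: z = H ln(P₀/P).
P₀/P = 1020/547.9 = 1.8617; ln(1.8617) = 0.62149.
z = 8078.7 × 0.62149 = 5020.8 m.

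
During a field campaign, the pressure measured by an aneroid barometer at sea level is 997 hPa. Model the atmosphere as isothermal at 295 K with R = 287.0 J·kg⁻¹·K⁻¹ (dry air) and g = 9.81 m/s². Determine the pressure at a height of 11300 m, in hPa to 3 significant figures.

Scale height: H = RT/g = 287.0 × 295 / 9.81 = 8630.5 m.
Barometric formula: P = P₀ exp(−z/H).
z/H = 11300/8630.5 = 1.3093; exp(−1.3093) = 0.27001.
P = 997 × 0.27001 = 269.20 hPa.

P ≈ 269 hPa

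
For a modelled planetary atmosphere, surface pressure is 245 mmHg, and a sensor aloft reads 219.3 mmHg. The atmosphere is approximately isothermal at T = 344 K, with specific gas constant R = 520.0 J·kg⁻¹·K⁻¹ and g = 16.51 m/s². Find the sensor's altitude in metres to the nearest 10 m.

z ≈ 1200 m

Scale height: H = RT/g = 520.0 × 344 / 16.51 = 10835 m.
Invert the barometric formula: z = H ln(P₀/P).
P₀/P = 245/219.3 = 1.1172; ln(1.1172) = 0.11083.
z = 10835 × 0.11083 = 1200.8 m.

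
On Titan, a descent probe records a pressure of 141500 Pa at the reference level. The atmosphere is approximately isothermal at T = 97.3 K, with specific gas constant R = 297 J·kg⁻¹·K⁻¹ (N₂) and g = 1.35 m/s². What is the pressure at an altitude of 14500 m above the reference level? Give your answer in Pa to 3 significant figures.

Scale height: H = RT/g = 297 × 97.3 / 1.35 = 21406 m.
Barometric formula: P = P₀ exp(−z/H).
z/H = 14500/21406 = 0.67738; exp(−0.67738) = 0.50795.
P = 141500 × 0.50795 = 71875 Pa.

P ≈ 71900 Pa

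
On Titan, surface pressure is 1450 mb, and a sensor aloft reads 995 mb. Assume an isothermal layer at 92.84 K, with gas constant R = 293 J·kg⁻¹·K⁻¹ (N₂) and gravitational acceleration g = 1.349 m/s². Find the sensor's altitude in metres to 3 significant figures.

z ≈ 7590 m

Scale height: H = RT/g = 293 × 92.84 / 1.349 = 20165 m.
Invert the barometric formula: z = H ln(P₀/P).
P₀/P = 1450/995 = 1.4573; ln(1.4573) = 0.37659.
z = 20165 × 0.37659 = 7593.9 m.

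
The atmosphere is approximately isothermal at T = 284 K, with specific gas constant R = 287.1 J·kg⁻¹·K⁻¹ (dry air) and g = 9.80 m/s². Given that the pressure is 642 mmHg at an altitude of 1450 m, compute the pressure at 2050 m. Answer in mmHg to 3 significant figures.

P ≈ 597 mmHg

Scale height: H = RT/g = 287.1 × 284 / 9.80 = 8320.0 m.
Between two levels, P₂ = P₁ exp(−Δz/H) with Δz = z₂ − z₁.
Δz = 2050.0 − 1450.0 = 600.00 m; Δz/H = 600.00/8320.0 = 0.072115.
P₂ = 642 × exp(−0.072115) = 642 × 0.93042 = 597.33 mmHg.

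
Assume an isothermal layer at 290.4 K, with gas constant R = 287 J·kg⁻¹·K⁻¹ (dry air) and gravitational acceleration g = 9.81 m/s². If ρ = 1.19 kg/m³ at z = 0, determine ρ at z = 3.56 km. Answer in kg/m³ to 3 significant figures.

ρ ≈ 0.783 kg/m³

Scale height: H = RT/g = 287 × 290.4 / 9.81 = 8495.9 m.
In an isothermal atmosphere, density decays like pressure: ρ = ρ₀ exp(−z/H).
z/H = 3560.0/8495.9 = 0.41903; exp(−0.41903) = 0.65768.
ρ = 1.19 × 0.65768 = 0.78264 kg/m³.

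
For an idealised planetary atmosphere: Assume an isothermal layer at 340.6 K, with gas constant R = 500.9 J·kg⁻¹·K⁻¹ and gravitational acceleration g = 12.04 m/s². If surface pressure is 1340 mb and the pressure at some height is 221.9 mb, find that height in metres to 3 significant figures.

z ≈ 25500 m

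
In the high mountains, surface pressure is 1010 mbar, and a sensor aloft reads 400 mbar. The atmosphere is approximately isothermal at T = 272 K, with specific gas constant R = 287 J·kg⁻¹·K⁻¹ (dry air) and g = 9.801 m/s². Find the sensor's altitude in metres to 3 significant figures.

z ≈ 7380 m

Scale height: H = RT/g = 287 × 272 / 9.801 = 7964.9 m.
Invert the barometric formula: z = H ln(P₀/P).
P₀/P = 1010/400 = 2.5250; ln(2.5250) = 0.92624.
z = 7964.9 × 0.92624 = 7377.4 m.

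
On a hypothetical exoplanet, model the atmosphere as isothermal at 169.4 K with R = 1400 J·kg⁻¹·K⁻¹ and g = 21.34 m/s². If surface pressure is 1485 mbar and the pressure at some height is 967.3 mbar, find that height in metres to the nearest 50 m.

z ≈ 4750 m

Scale height: H = RT/g = 1400 × 169.4 / 21.34 = 11113 m.
Invert the barometric formula: z = H ln(P₀/P).
P₀/P = 1485/967.3 = 1.5352; ln(1.5352) = 0.42866.
z = 11113 × 0.42866 = 4763.7 m.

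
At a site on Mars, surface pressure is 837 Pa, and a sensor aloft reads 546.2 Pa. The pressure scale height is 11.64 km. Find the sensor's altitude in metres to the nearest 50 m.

Invert the barometric formula: z = H ln(P₀/P).
P₀/P = 837/546.2 = 1.5324; ln(1.5324) = 0.42684.
z = 11640 × 0.42684 = 4968.4 m.

z ≈ 4950 m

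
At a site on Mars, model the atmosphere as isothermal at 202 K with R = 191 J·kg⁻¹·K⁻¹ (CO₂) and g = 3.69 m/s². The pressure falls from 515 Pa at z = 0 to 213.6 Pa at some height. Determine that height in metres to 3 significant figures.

z ≈ 9200 m

Scale height: H = RT/g = 191 × 202 / 3.69 = 10456 m.
Invert the barometric formula: z = H ln(P₀/P).
P₀/P = 515/213.6 = 2.4110; ln(2.4110) = 0.88004.
z = 10456 × 0.88004 = 9201.7 m.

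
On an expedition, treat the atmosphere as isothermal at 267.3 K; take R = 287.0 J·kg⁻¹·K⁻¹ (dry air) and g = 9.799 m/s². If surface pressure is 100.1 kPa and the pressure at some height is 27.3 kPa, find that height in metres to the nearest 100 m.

z ≈ 10200 m

Scale height: H = RT/g = 287.0 × 267.3 / 9.799 = 7828.9 m.
Invert the barometric formula: z = H ln(P₀/P).
P₀/P = 100.1/27.3 = 3.6667; ln(3.6667) = 1.2993.
z = 7828.9 × 1.2993 = 10172 m.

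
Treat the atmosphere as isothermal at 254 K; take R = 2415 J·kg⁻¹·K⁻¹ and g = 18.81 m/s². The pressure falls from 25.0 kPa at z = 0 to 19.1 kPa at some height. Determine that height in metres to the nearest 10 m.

Scale height: H = RT/g = 2415 × 254 / 18.81 = 32611 m.
Invert the barometric formula: z = H ln(P₀/P).
P₀/P = 25.0/19.1 = 1.3089; ln(1.3089) = 0.26919.
z = 32611 × 0.26919 = 8778.6 m.

z ≈ 8780 m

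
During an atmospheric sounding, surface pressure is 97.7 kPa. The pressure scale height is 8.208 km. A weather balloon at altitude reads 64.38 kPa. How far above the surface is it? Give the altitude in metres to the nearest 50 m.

z ≈ 3400 m

Invert the barometric formula: z = H ln(P₀/P).
P₀/P = 97.7/64.38 = 1.5176; ln(1.5176) = 0.41713.
z = 8208.0 × 0.41713 = 3423.8 m.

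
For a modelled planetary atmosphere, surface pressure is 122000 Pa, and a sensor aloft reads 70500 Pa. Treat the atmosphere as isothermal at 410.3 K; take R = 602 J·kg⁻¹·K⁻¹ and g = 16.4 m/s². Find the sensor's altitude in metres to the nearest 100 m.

z ≈ 8300 m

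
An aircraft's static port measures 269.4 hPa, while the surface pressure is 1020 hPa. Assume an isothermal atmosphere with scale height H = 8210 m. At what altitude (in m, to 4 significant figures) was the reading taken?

Invert the barometric formula: z = H ln(P₀/P).
P₀/P = 1020/269.4 = 3.7862; ln(3.7862) = 1.3314.
z = 8210.0 × 1.3314 = 10931 m.

z ≈ 10930 m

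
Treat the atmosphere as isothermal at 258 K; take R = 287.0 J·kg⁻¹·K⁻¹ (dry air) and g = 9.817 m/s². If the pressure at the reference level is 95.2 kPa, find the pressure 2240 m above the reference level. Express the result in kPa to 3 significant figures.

P ≈ 70.7 kPa

Scale height: H = RT/g = 287.0 × 258 / 9.817 = 7542.6 m.
Barometric formula: P = P₀ exp(−z/H).
z/H = 2240.0/7542.6 = 0.29698; exp(−0.29698) = 0.74306.
P = 95.2 × 0.74306 = 70.739 kPa.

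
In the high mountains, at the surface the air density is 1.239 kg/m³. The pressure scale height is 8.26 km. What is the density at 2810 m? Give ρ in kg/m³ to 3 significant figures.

In an isothermal atmosphere, density decays like pressure: ρ = ρ₀ exp(−z/H).
z/H = 2810.0/8260.0 = 0.34019; exp(−0.34019) = 0.71164.
ρ = 1.239 × 0.71164 = 0.88172 kg/m³.

ρ ≈ 0.882 kg/m³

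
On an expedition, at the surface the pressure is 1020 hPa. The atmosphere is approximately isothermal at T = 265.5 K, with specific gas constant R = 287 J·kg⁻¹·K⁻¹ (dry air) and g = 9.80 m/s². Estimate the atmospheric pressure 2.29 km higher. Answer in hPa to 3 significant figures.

P ≈ 760 hPa

Scale height: H = RT/g = 287 × 265.5 / 9.80 = 7775.4 m.
Barometric formula: P = P₀ exp(−z/H).
z/H = 2290.0/7775.4 = 0.29452; exp(−0.29452) = 0.74489.
P = 1020 × 0.74489 = 759.79 hPa.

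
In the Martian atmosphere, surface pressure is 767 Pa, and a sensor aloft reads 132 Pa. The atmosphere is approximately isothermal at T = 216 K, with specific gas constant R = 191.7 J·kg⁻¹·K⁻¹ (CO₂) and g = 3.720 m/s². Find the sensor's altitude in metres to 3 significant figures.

z ≈ 19600 m

Scale height: H = RT/g = 191.7 × 216 / 3.720 = 11131 m.
Invert the barometric formula: z = H ln(P₀/P).
P₀/P = 767/132 = 5.8106; ln(5.8106) = 1.7597.
z = 11131 × 1.7597 = 19587 m.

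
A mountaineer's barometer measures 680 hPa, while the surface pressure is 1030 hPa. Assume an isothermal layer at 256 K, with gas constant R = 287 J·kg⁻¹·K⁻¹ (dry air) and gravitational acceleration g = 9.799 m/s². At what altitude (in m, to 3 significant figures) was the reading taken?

Scale height: H = RT/g = 287 × 256 / 9.799 = 7497.9 m.
Invert the barometric formula: z = H ln(P₀/P).
P₀/P = 1030/680 = 1.5147; ln(1.5147) = 0.41522.
z = 7497.9 × 0.41522 = 3113.3 m.

z ≈ 3110 m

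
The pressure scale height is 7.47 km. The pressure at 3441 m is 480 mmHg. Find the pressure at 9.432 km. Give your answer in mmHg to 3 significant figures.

P ≈ 215 mmHg

Between two levels, P₂ = P₁ exp(−Δz/H) with Δz = z₂ − z₁.
Δz = 9432.0 − 3441.0 = 5991.0 m; Δz/H = 5991.0/7470.0 = 0.80201.
P₂ = 480 × exp(−0.80201) = 480 × 0.44843 = 215.25 mmHg.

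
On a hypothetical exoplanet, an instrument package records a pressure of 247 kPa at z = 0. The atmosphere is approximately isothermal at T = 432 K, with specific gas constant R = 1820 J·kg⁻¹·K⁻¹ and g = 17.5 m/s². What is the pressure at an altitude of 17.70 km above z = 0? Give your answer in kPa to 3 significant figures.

Scale height: H = RT/g = 1820 × 432 / 17.5 = 44928 m.
Barometric formula: P = P₀ exp(−z/H).
z/H = 17700/44928 = 0.39396; exp(−0.39396) = 0.67438.
P = 247 × 0.67438 = 166.57 kPa.

P ≈ 167 kPa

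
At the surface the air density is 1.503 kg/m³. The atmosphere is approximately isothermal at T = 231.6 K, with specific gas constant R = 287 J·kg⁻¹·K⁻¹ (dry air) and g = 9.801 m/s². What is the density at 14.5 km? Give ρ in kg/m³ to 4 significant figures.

Scale height: H = RT/g = 287 × 231.6 / 9.801 = 6781.9 m.
In an isothermal atmosphere, density decays like pressure: ρ = ρ₀ exp(−z/H).
z/H = 14500/6781.9 = 2.1380; exp(−2.1380) = 0.11789.
ρ = 1.503 × 0.11789 = 0.17719 kg/m³.

ρ ≈ 0.1772 kg/m³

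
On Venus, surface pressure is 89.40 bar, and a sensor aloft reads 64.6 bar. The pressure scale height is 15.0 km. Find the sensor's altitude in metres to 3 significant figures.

Invert the barometric formula: z = H ln(P₀/P).
P₀/P = 89.40/64.6 = 1.3839; ln(1.3839) = 0.32491.
z = 15000 × 0.32491 = 4873.6 m.

z ≈ 4870 m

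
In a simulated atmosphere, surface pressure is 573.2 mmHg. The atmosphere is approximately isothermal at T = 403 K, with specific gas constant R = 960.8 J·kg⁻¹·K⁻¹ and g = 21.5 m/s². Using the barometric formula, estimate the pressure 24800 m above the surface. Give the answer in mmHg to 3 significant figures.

Scale height: H = RT/g = 960.8 × 403 / 21.5 = 18009 m.
Barometric formula: P = P₀ exp(−z/H).
z/H = 24800/18009 = 1.3771; exp(−1.3771) = 0.25231.
P = 573.2 × 0.25231 = 144.62 mmHg.

P ≈ 145 mmHg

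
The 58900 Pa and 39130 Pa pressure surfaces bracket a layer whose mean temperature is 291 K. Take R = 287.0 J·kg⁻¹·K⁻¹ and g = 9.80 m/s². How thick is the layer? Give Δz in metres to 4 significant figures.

Δz ≈ 3485 m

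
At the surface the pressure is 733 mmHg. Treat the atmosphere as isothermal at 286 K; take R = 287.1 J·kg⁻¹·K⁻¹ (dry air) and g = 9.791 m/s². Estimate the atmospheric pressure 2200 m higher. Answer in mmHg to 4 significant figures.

P ≈ 563.9 mmHg

Scale height: H = RT/g = 287.1 × 286 / 9.791 = 8386.3 m.
Barometric formula: P = P₀ exp(−z/H).
z/H = 2200.0/8386.3 = 0.26233; exp(−0.26233) = 0.76926.
P = 733 × 0.76926 = 563.87 mmHg.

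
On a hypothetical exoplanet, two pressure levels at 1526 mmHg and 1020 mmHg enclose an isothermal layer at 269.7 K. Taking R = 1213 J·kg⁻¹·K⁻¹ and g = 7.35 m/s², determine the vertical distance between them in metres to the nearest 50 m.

Hypsometric equation: Δz = (R T̄/g) ln(P₁/P₂).
R T̄/g = 1213 × 269.7 / 7.35 = 44510 m.
ln(1526/1020) = ln(1.4961) = 0.40286.
Δz = 44510 × 0.40286 = 17931 m.

Δz ≈ 17950 m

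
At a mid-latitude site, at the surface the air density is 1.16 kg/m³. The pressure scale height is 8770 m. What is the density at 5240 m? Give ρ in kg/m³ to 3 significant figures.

ρ ≈ 0.638 kg/m³

In an isothermal atmosphere, density decays like pressure: ρ = ρ₀ exp(−z/H).
z/H = 5240.0/8770.0 = 0.59749; exp(−0.59749) = 0.55019.
ρ = 1.16 × 0.55019 = 0.63822 kg/m³.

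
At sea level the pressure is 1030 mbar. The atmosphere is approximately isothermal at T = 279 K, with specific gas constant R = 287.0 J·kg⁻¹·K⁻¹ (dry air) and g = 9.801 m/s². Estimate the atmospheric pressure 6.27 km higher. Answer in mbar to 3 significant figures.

P ≈ 478 mbar

Scale height: H = RT/g = 287.0 × 279 / 9.801 = 8169.9 m.
Barometric formula: P = P₀ exp(−z/H).
z/H = 6270.0/8169.9 = 0.76745; exp(−0.76745) = 0.46420.
P = 1030 × 0.46420 = 478.13 mbar.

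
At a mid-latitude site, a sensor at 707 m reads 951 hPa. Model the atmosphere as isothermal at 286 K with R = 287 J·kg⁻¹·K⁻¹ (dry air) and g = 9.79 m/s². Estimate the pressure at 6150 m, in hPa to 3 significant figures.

Scale height: H = RT/g = 287 × 286 / 9.79 = 8384.3 m.
Between two levels, P₂ = P₁ exp(−Δz/H) with Δz = z₂ − z₁.
Δz = 6150.0 − 707.00 = 5443.0 m; Δz/H = 5443.0/8384.3 = 0.64919.
P₂ = 951 × exp(−0.64919) = 951 × 0.52247 = 496.87 hPa.

P ≈ 497 hPa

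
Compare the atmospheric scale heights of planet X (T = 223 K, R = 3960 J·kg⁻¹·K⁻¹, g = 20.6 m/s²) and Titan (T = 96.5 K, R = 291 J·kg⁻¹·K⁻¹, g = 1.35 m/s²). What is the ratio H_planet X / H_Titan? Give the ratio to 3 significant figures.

H_planet X/H_Titan ≈ 2.06

H = RT/g for each body.
H_planet X = 3960 × 223 / 20.6 = 42868 m.
H_Titan = 291 × 96.5 / 1.35 = 20801 m.
H_planet X/H_Titan = 42868/20801 = 2.0609.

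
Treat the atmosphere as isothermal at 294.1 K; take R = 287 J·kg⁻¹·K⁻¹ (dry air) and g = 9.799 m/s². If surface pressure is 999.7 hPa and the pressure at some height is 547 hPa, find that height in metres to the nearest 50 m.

Scale height: H = RT/g = 287 × 294.1 / 9.799 = 8613.8 m.
Invert the barometric formula: z = H ln(P₀/P).
P₀/P = 999.7/547 = 1.8276; ln(1.8276) = 0.60300.
z = 8613.8 × 0.60300 = 5194.1 m.

z ≈ 5200 m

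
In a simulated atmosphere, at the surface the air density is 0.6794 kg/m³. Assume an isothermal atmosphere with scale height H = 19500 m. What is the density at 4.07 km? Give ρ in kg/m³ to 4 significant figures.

ρ ≈ 0.5514 kg/m³

In an isothermal atmosphere, density decays like pressure: ρ = ρ₀ exp(−z/H).
z/H = 4070.0/19500 = 0.20872; exp(−0.20872) = 0.81162.
ρ = 0.6794 × 0.81162 = 0.55141 kg/m³.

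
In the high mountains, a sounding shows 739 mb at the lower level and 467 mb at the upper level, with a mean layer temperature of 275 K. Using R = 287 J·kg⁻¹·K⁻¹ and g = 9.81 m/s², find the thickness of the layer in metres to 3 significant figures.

Hypsometric equation: Δz = (R T̄/g) ln(P₁/P₂).
R T̄/g = 287 × 275 / 9.81 = 8045.4 m.
ln(739/467) = ln(1.5824) = 0.45894.
Δz = 8045.4 × 0.45894 = 3692.4 m.

Δz ≈ 3690 m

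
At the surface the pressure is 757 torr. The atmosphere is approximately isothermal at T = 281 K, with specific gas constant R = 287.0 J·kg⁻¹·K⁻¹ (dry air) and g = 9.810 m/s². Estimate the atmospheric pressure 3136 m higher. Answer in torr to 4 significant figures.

Scale height: H = RT/g = 287.0 × 281 / 9.810 = 8220.9 m.
Barometric formula: P = P₀ exp(−z/H).
z/H = 3136.0/8220.9 = 0.38147; exp(−0.38147) = 0.68286.
P = 757 × 0.68286 = 516.93 torr.

P ≈ 516.9 torr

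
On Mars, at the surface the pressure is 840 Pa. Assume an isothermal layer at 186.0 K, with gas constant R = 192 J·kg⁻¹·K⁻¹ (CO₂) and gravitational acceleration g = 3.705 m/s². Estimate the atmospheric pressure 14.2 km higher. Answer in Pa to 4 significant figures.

Scale height: H = RT/g = 192 × 186.0 / 3.705 = 9638.9 m.
Barometric formula: P = P₀ exp(−z/H).
z/H = 14200/9638.9 = 1.4732; exp(−1.4732) = 0.22919.
P = 840 × 0.22919 = 192.52 Pa.

P ≈ 192.5 Pa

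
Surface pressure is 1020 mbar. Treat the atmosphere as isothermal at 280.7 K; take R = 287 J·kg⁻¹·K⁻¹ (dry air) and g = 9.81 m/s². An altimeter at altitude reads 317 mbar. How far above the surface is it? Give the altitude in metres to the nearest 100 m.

Scale height: H = RT/g = 287 × 280.7 / 9.81 = 8212.1 m.
Invert the barometric formula: z = H ln(P₀/P).
P₀/P = 1020/317 = 3.2177; ln(3.2177) = 1.1687.
z = 8212.1 × 1.1687 = 9597.5 m.

z ≈ 9600 m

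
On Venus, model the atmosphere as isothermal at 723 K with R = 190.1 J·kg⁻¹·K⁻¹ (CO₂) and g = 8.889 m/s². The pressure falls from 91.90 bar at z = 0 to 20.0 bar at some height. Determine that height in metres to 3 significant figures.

Scale height: H = RT/g = 190.1 × 723 / 8.889 = 15462 m.
Invert the barometric formula: z = H ln(P₀/P).
P₀/P = 91.90/20.0 = 4.5950; ln(4.5950) = 1.5250.
z = 15462 × 1.5250 = 23580 m.

z ≈ 23600 m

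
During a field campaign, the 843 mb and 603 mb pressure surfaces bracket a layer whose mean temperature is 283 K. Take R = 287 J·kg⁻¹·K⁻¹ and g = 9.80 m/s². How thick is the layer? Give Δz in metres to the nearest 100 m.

Hypsometric equation: Δz = (R T̄/g) ln(P₁/P₂).
R T̄/g = 287 × 283 / 9.80 = 8287.9 m.
ln(843/603) = ln(1.3980) = 0.33504.
Δz = 8287.9 × 0.33504 = 2776.8 m.

Δz ≈ 2800 m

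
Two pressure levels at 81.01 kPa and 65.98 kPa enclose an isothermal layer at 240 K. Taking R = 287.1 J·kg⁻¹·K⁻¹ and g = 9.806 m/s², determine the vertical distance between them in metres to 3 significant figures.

Δz ≈ 1440 m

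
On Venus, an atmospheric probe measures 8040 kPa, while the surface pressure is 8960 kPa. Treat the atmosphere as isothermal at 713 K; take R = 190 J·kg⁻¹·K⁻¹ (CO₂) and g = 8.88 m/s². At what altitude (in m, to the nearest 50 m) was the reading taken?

z ≈ 1650 m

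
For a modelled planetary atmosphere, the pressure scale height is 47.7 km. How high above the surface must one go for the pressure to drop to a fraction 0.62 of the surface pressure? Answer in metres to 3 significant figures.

z ≈ 22800 m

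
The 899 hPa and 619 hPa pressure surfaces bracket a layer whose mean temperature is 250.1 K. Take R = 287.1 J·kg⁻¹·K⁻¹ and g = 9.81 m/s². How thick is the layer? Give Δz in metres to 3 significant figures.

Δz ≈ 2730 m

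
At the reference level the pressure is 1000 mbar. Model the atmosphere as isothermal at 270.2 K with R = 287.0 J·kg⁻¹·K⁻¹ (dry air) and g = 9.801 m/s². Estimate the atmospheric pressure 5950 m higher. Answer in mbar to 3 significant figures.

P ≈ 471 mbar

Scale height: H = RT/g = 287.0 × 270.2 / 9.801 = 7912.2 m.
Barometric formula: P = P₀ exp(−z/H).
z/H = 5950.0/7912.2 = 0.75200; exp(−0.75200) = 0.47142.
P = 1000 × 0.47142 = 471.42 mbar.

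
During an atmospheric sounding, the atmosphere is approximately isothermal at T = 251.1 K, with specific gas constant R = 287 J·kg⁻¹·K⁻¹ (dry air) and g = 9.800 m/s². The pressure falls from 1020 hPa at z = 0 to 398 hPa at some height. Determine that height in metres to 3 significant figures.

z ≈ 6920 m

Scale height: H = RT/g = 287 × 251.1 / 9.800 = 7353.6 m.
Invert the barometric formula: z = H ln(P₀/P).
P₀/P = 1020/398 = 2.5628; ln(2.5628) = 0.94110.
z = 7353.6 × 0.94110 = 6920.5 m.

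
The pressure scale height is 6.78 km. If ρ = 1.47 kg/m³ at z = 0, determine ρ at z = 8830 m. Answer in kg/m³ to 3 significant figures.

ρ ≈ 0.400 kg/m³

In an isothermal atmosphere, density decays like pressure: ρ = ρ₀ exp(−z/H).
z/H = 8830.0/6780.0 = 1.3024; exp(−1.3024) = 0.27188.
ρ = 1.47 × 0.27188 = 0.39966 kg/m³.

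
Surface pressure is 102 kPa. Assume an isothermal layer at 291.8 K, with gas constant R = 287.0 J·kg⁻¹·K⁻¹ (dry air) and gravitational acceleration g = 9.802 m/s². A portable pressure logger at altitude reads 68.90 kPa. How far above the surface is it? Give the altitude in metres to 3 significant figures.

Scale height: H = RT/g = 287.0 × 291.8 / 9.802 = 8543.8 m.
Invert the barometric formula: z = H ln(P₀/P).
P₀/P = 102/68.90 = 1.4804; ln(1.4804) = 0.39231.
z = 8543.8 × 0.39231 = 3351.8 m.

z ≈ 3350 m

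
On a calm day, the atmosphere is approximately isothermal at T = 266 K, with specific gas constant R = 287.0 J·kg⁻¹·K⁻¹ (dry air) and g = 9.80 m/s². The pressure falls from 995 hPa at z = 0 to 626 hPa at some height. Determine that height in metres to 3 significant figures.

Scale height: H = RT/g = 287.0 × 266 / 9.80 = 7790.0 m.
Invert the barometric formula: z = H ln(P₀/P).
P₀/P = 995/626 = 1.5895; ln(1.5895) = 0.46342.
z = 7790.0 × 0.46342 = 3610.0 m.

z ≈ 3610 m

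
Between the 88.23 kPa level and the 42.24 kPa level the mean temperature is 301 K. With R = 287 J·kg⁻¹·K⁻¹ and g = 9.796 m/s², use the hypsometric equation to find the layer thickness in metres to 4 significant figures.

Δz ≈ 6496 m

Hypsometric equation: Δz = (R T̄/g) ln(P₁/P₂).
R T̄/g = 287 × 301 / 9.796 = 8818.6 m.
ln(88.23/42.24) = ln(2.0888) = 0.73659.
Δz = 8818.6 × 0.73659 = 6495.7 m.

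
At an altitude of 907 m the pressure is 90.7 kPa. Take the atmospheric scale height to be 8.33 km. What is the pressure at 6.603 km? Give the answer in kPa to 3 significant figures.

Between two levels, P₂ = P₁ exp(−Δz/H) with Δz = z₂ − z₁.
Δz = 6603.0 − 907.00 = 5696.0 m; Δz/H = 5696.0/8330.0 = 0.68379.
P₂ = 90.7 × exp(−0.68379) = 90.7 × 0.50470 = 45.776 kPa.

P ≈ 45.8 kPa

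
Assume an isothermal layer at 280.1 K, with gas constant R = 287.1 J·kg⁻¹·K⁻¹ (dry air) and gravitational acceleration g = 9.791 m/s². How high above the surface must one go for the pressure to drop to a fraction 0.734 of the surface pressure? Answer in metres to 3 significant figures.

Scale height: H = RT/g = 287.1 × 280.1 / 9.791 = 8213.3 m.
Set P/P₀ = exp(−z/H) = 0.734, so z = −H ln(0.734).
−ln(0.734) = 0.30925; z = 8213.3 × 0.30925 = 2540.0 m.

z ≈ 2540 m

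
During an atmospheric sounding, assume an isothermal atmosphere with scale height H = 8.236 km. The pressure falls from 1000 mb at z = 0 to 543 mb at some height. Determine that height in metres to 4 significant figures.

Invert the barometric formula: z = H ln(P₀/P).
P₀/P = 1000/543 = 1.8416; ln(1.8416) = 0.61063.
z = 8236.0 × 0.61063 = 5029.1 m.

z ≈ 5029 m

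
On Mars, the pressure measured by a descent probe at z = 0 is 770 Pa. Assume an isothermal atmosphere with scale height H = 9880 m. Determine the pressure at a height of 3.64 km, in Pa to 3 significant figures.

Barometric formula: P = P₀ exp(−z/H).
z/H = 3640.0/9880.0 = 0.36842; exp(−0.36842) = 0.69183.
P = 770 × 0.69183 = 532.71 Pa.

P ≈ 533 Pa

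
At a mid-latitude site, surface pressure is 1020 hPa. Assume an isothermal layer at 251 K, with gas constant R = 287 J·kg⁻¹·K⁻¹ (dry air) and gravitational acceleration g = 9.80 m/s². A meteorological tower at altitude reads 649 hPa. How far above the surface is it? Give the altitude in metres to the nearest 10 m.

Scale height: H = RT/g = 287 × 251 / 9.80 = 7350.7 m.
Invert the barometric formula: z = H ln(P₀/P).
P₀/P = 1020/649 = 1.5716; ln(1.5716) = 0.45209.
z = 7350.7 × 0.45209 = 3323.2 m.

z ≈ 3320 m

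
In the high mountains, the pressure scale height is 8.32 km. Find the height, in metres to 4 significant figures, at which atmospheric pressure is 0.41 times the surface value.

Set P/P₀ = exp(−z/H) = 0.41, so z = −H ln(0.41).
−ln(0.41) = 0.89160; z = 8320.0 × 0.89160 = 7418.1 m.

z ≈ 7418 m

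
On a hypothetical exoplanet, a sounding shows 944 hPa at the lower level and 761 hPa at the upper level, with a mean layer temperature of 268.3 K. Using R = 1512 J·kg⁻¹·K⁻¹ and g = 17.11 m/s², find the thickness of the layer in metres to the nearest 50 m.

Hypsometric equation: Δz = (R T̄/g) ln(P₁/P₂).
R T̄/g = 1512 × 268.3 / 17.11 = 23710 m.
ln(944/761) = ln(1.2405) = 0.21551.
Δz = 23710 × 0.21551 = 5109.7 m.

Δz ≈ 5100 m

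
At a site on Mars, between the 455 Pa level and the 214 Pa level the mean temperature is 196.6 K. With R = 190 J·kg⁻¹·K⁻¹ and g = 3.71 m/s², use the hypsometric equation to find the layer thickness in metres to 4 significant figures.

Δz ≈ 7595 m

Hypsometric equation: Δz = (R T̄/g) ln(P₁/P₂).
R T̄/g = 190 × 196.6 / 3.71 = 10068 m.
ln(455/214) = ln(2.1262) = 0.75434.
Δz = 10068 × 0.75434 = 7594.7 m.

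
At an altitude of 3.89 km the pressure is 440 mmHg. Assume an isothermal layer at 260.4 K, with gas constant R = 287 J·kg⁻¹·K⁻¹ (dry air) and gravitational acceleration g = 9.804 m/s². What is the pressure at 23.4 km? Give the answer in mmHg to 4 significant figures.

Scale height: H = RT/g = 287 × 260.4 / 9.804 = 7622.9 m.
Between two levels, P₂ = P₁ exp(−Δz/H) with Δz = z₂ − z₁.
Δz = 23400 − 3890.0 = 19510 m; Δz/H = 19510/7622.9 = 2.5594.
P₂ = 440 × exp(−2.5594) = 440 × 0.077351 = 34.034 mmHg.

P ≈ 34.03 mmHg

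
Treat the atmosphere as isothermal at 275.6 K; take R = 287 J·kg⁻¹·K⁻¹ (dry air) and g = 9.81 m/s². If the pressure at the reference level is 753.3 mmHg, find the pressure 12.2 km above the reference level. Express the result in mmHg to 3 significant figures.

Scale height: H = RT/g = 287 × 275.6 / 9.81 = 8062.9 m.
Barometric formula: P = P₀ exp(−z/H).
z/H = 12200/8062.9 = 1.5131; exp(−1.5131) = 0.22023.
P = 753.3 × 0.22023 = 165.90 mmHg.

P ≈ 166 mmHg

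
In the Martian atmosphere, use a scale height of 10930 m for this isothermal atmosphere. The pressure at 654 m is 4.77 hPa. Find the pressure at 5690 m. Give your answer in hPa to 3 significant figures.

P ≈ 3.01 hPa

Between two levels, P₂ = P₁ exp(−Δz/H) with Δz = z₂ − z₁.
Δz = 5690.0 − 654.00 = 5036.0 m; Δz/H = 5036.0/10930 = 0.46075.
P₂ = 4.77 × exp(−0.46075) = 4.77 × 0.63081 = 3.0090 hPa.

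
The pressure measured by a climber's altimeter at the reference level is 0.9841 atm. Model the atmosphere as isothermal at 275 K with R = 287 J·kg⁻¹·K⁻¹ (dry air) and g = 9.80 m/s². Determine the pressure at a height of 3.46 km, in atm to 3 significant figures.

P ≈ 0.640 atm

Scale height: H = RT/g = 287 × 275 / 9.80 = 8053.6 m.
Barometric formula: P = P₀ exp(−z/H).
z/H = 3460.0/8053.6 = 0.42962; exp(−0.42962) = 0.65076.
P = 0.9841 × 0.65076 = 0.64041 atm.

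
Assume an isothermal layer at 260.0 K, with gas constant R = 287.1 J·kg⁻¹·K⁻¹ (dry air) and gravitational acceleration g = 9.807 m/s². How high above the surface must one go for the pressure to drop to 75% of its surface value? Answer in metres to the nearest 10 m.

z ≈ 2190 m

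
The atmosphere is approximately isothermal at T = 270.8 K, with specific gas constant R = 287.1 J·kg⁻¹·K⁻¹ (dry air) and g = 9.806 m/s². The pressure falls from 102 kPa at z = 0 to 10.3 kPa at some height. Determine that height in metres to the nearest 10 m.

z ≈ 18180 m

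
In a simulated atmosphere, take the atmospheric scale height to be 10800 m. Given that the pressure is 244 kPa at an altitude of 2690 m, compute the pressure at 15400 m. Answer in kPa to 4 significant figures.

P ≈ 75.21 kPa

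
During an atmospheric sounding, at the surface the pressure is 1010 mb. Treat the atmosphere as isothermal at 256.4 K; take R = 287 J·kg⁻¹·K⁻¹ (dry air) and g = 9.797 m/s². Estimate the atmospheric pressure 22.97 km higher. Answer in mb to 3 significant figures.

Scale height: H = RT/g = 287 × 256.4 / 9.797 = 7511.2 m.
Barometric formula: P = P₀ exp(−z/H).
z/H = 22970/7511.2 = 3.0581; exp(−3.0581) = 0.046977.
P = 1010 × 0.046977 = 47.447 mb.

P ≈ 47.4 mb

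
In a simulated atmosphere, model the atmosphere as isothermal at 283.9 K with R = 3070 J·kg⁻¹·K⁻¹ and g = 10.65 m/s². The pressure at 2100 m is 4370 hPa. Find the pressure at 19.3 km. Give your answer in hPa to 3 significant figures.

Scale height: H = RT/g = 3070 × 283.9 / 10.65 = 81838 m.
Between two levels, P₂ = P₁ exp(−Δz/H) with Δz = z₂ − z₁.
Δz = 19300 − 2100.0 = 17200 m; Δz/H = 17200/81838 = 0.21017.
P₂ = 4370 × exp(−0.21017) = 4370 × 0.81045 = 3541.7 hPa.

P ≈ 3540 hPa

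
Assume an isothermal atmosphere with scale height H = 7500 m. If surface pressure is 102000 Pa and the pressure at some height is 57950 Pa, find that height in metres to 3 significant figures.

Invert the barometric formula: z = H ln(P₀/P).
P₀/P = 102000/57950 = 1.7601; ln(1.7601) = 0.56537.
z = 7500.0 × 0.56537 = 4240.3 m.

z ≈ 4240 m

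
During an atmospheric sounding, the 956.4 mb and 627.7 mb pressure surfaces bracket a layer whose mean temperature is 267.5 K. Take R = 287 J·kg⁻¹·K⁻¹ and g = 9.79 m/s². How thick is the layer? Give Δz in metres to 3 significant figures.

Δz ≈ 3300 m

Hypsometric equation: Δz = (R T̄/g) ln(P₁/P₂).
R T̄/g = 287 × 267.5 / 9.79 = 7841.9 m.
ln(956.4/627.7) = ln(1.5237) = 0.42114.
Δz = 7841.9 × 0.42114 = 3302.5 m.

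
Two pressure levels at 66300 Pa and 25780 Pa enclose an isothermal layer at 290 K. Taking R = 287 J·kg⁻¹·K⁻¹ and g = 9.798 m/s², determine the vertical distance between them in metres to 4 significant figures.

Hypsometric equation: Δz = (R T̄/g) ln(P₁/P₂).
R T̄/g = 287 × 290 / 9.798 = 8494.6 m.
ln(66300/25780) = ln(2.5718) = 0.94461.
Δz = 8494.6 × 0.94461 = 8024.1 m.

Δz ≈ 8024 m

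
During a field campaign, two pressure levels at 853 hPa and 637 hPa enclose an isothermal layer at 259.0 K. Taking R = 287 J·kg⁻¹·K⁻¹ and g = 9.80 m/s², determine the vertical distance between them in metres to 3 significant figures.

Δz ≈ 2210 m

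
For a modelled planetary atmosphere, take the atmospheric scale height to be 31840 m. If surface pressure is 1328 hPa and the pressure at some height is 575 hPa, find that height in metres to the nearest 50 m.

z ≈ 26650 m

Invert the barometric formula: z = H ln(P₀/P).
P₀/P = 1328/575 = 2.3096; ln(2.3096) = 0.83707.
z = 31840 × 0.83707 = 26652 m.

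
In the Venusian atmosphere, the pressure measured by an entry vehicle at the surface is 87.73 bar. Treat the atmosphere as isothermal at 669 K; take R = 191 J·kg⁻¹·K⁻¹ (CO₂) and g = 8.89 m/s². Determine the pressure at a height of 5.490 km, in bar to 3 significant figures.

P ≈ 59.9 bar

Scale height: H = RT/g = 191 × 669 / 8.89 = 14373 m.
Barometric formula: P = P₀ exp(−z/H).
z/H = 5490.0/14373 = 0.38197; exp(−0.38197) = 0.68252.
P = 87.73 × 0.68252 = 59.877 bar.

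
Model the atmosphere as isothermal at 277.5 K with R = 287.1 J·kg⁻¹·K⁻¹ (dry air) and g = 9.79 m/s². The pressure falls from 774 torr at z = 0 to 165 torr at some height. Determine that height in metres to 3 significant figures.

Scale height: H = RT/g = 287.1 × 277.5 / 9.79 = 8137.9 m.
Invert the barometric formula: z = H ln(P₀/P).
P₀/P = 774/165 = 4.6909; ln(4.6909) = 1.5456.
z = 8137.9 × 1.5456 = 12578 m.

z ≈ 12600 m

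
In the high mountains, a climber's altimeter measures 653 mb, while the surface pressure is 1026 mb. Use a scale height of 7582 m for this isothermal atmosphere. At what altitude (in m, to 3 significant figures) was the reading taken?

z ≈ 3430 m

Invert the barometric formula: z = H ln(P₀/P).
P₀/P = 1026/653 = 1.5712; ln(1.5712) = 0.45184.
z = 7582.0 × 0.45184 = 3425.9 m.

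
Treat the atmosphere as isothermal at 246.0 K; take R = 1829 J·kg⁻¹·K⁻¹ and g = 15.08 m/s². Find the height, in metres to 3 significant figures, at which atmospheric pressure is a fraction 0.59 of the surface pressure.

z ≈ 15700 m

Scale height: H = RT/g = 1829 × 246.0 / 15.08 = 29836 m.
Set P/P₀ = exp(−z/H) = 0.59, so z = −H ln(0.59).
−ln(0.59) = 0.52763; z = 29836 × 0.52763 = 15742 m.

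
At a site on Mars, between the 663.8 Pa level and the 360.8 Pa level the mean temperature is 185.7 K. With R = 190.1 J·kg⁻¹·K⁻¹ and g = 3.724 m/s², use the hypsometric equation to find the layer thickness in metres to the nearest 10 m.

Hypsometric equation: Δz = (R T̄/g) ln(P₁/P₂).
R T̄/g = 190.1 × 185.7 / 3.724 = 9479.5 m.
ln(663.8/360.8) = ln(1.8398) = 0.60966.
Δz = 9479.5 × 0.60966 = 5779.3 m.

Δz ≈ 5780 m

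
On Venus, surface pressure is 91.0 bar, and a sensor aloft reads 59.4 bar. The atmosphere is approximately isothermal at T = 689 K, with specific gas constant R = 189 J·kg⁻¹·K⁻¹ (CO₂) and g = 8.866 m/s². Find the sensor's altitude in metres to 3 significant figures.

z ≈ 6270 m

Scale height: H = RT/g = 189 × 689 / 8.866 = 14688 m.
Invert the barometric formula: z = H ln(P₀/P).
P₀/P = 91.0/59.4 = 1.5320; ln(1.5320) = 0.42657.
z = 14688 × 0.42657 = 6265.5 m.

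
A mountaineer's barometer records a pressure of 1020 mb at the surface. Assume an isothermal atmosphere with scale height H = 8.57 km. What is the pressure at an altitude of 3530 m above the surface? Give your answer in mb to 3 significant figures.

Barometric formula: P = P₀ exp(−z/H).
z/H = 3530.0/8570.0 = 0.41190; exp(−0.41190) = 0.66239.
P = 1020 × 0.66239 = 675.64 mb.

P ≈ 676 mb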